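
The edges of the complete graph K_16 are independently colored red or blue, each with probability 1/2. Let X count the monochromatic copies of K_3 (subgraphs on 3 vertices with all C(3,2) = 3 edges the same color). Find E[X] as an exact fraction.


Let X = Σ_S X_S over the C(16, 3) = 560 subsets S of size 3, where X_S = 1 if the K_3 on S is monochromatic.
For a fixed S, the K_3 on S has C(3, 2) = 3 edges. P[all 3 edges red] = (1/2)^3, and likewise for blue, so P[monochromatic] = 2·(1/2)^3 = 2^{1 − 3} = 1/4.
Summing: E[X] = C(16, 3) · 2^{1 − 3} = 560 · 1/4 = 140.
Numerically: E[X] ≈ 140.000000.

E[X] = C(16,3)·2^(1−C(3,2)) = 140 ≈ 140.000000.


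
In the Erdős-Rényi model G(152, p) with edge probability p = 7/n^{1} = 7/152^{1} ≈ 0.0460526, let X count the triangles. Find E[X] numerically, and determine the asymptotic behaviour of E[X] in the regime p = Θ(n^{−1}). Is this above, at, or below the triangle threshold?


Number of potential triangles: C(152, 3) = 573800.
Each occurs with probability p³ ≈ (0.0460526)³ ≈ 9.76704877e-05.
By linearity: E[X] = C(152, 3)·p³ ≈ 573800 · 9.76704877e-05 ≈ 56.043326.
Here α = 1, so p = 7/n is exactly at the triangle threshold p ~ 1/n. Asymptotically E[X] → c³/6 = 7³/6 = 343/6 ≈ 57.166667, a bounded constant. In this regime the triangle count is asymptotically Poisson(c³/6).

E[X] ≈ 56.043326; in regime p = Θ(1/n^{1}) E[X] stays bounded (at the triangle threshold p ~ 1/n).


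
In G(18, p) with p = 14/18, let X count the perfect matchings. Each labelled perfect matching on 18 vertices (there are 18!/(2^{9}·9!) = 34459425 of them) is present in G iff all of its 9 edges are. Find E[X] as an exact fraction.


K_18 has 18!/(2^{9}·9!) = 34459425 labelled perfect matchings.
For each such perfect matching H, let X_H = 1 if all 9 edges of H are present in G. Then P[X_H = 1] = p^{9} = (7/9)^{9} = 40353607/387420489.
By linearity of expectation: E[X] = Σ_H E[X_H] = 34459425 · p^{9} = 34459425 · 40353607/387420489 = 17167433257975/4782969.
Numerically: E[X] ≈ 3.58928e+06.

E[X] = 34459425 · (7/9)^{9} = 17167433257975/4782969 ≈ 3.58928e+06.


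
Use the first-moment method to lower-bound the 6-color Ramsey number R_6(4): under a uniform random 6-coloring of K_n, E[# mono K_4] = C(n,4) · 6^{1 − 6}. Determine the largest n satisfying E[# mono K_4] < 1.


We need C(n, 4) · 6^{1 − 6} < 1, i.e. C(n, 4) < 6^{6 − 1} = 7776.
Check values of n near the boundary:
  n = 18: C(18, 4) = 3060; 3060 < 7776? YES
  n = 19: C(19, 4) = 3876; 3876 < 7776? YES
  n = 20: C(20, 4) = 4845; 4845 < 7776? YES
  n = 21: C(21, 4) = 5985; 5985 < 7776? YES
  n = 22: C(22, 4) = 7315; 7315 < 7776? YES
  n = 23: C(23, 4) = 8855; 8855 < 7776? NO
  n = 24: C(24, 4) = 10626; 10626 < 7776? NO
The largest n with C(n, 4) < 7776 is n = 22 (where E[X] = 7315/7776 ≈ 0.941). Hence R_6(4) > 22, i.e. R_6(4) ≥ 23.

Largest n = 22; hence R_6(4) > 22.


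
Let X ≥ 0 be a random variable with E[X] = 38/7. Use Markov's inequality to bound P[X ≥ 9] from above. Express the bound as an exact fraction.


μ = E[X] = 38/7, a = 9.
Markov: P[X ≥ 9] ≤ μ/a = (38/7)/9 = 38/63.
Numerically: ≈ 0.603175.
(Since a = 9 > μ = 5.428571, the bound 38/63 is < 1 and informative.)

P[X ≥ 9] ≤ 38/63 ≈ 0.603175.


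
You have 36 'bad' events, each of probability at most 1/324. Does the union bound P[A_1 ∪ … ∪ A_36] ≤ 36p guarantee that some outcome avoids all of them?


Union bound: P[∪_{i=1}^{36} A_i] ≤ Σ_i P[A_i] ≤ 36·p = 36·(1/324) = 1/9.
Numerically: 1/9 ≈ 0.1111111.
Is 1/9 < 1? YES.
Since P[∪ A_i] ≤ 1/9 < 1, the complement has P[∩ A_i^c] ≥ 1 − 1/9 = 8/9 > 0, so some outcome avoids every A_i.

36·p = 1/9 ≈ 0.1111111; existence CERTIFIED by the union bound.


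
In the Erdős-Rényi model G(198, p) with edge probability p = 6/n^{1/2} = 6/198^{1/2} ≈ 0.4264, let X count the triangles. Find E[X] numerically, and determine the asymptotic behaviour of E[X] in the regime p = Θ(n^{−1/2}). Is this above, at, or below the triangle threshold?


Number of potential triangles: C(198, 3) = 1274196.
Each occurs with probability p³ ≈ (0.4264)³ ≈ 7.7527533e-02.
By linearity: E[X] = C(198, 3)·p³ ≈ 1274196 · 7.7527533e-02 ≈ 98785.27272.
Since α = 1/2 < 1, p = c/n^{1/2} ≫ 1/n is above the triangle threshold p ~ 1/n. Asymptotically E[X] ~ (c³/6)·n^{3(1−α)} = (6³/6)·n^{1.5} → ∞; triangles are abundant w.h.p.

E[X] ≈ 98785.27272; in regime p = Θ(1/n^{1/2}) E[X] diverges (above the triangle threshold p ~ 1/n).


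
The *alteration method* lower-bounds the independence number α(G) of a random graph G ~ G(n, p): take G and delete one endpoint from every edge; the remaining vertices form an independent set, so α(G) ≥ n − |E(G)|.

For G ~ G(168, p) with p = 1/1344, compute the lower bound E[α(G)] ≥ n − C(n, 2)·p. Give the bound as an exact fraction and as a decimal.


E[|E(G)|] = C(168, 2)·p = 14028 · (1/1344) = 167/16.
E[α(G)] ≥ n − E[|E(G)|] = 168 − 167/16 = 2521/16.
Numerically: ≈ 157.5625.
(This is only a lower bound; the true E[α(G)] may be larger.)

E[α(G)] ≥ 2521/16 ≈ 157.5625.


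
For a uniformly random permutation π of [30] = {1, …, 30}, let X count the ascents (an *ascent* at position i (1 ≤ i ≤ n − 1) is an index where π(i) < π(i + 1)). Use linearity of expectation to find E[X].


Write X = Σ X_I over i = 1, …, 29, with X_I the indicator of one ascent.
There are 29 indicators.
For each fixed i, the pair (π(i), π(i+1)) is a uniformly random ordered pair of distinct values from {1, …, 30}; by symmetry P[π(i) < π(i+1)] = 1/2.
By linearity: E[X] = 29 · (1/2) = (30 − 1) · (1/2) = 29/2 ≈ 14.500.

E[X] = 29/2 = 14.500.


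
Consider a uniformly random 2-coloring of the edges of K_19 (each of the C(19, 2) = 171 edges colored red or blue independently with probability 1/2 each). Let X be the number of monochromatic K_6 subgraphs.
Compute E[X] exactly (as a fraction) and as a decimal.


Let X = Σ_S X_S over the C(19, 6) = 27132 subsets S of size 6, where X_S = 1 if the K_6 on S is monochromatic.
For a fixed S, the K_6 on S has C(6, 2) = 15 edges. P[all 15 edges red] = (1/2)^15, and likewise for blue, so P[monochromatic] = 2·(1/2)^15 = 2^{1 − 15} = 1/16384.
Summing: E[X] = C(19, 6) · 2^{1 − 15} = 27132 · 1/16384 = 6783/4096.
Numerically: E[X] ≈ 1.656.

E[X] = C(19,6)·2^(1−C(6,2)) = 6783/4096 ≈ 1.656.


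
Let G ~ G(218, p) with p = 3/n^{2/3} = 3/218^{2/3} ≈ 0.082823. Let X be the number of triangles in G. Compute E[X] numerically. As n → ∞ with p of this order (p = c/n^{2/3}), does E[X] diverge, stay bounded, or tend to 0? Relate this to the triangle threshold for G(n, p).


Number of potential triangles: C(218, 3) = 1703016.
Each occurs with probability p³ ≈ (0.082823)³ ≈ 5.6813400e-04.
By linearity: E[X] = C(218, 3)·p³ ≈ 1703016 · 5.6813400e-04 ≈ 967.54128.
Since α = 2/3 < 1, p = c/n^{2/3} ≫ 1/n is above the triangle threshold p ~ 1/n. Asymptotically E[X] ~ (c³/6)·n^{3(1−α)} = (3³/6)·n^{1} → ∞; triangles are abundant w.h.p.

E[X] ≈ 967.54128; in regime p = Θ(1/n^{2/3}) E[X] diverges (above the triangle threshold p ~ 1/n).


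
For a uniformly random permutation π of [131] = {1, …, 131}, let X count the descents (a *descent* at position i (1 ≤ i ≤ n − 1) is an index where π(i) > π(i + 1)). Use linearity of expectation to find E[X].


Write X = Σ X_I over i = 1, …, 130, with X_I the indicator of one descent.
There are 130 indicators.
For each fixed i, the pair (π(i), π(i+1)) is a uniformly random ordered pair of distinct values from {1, …, 131}; by symmetry P[π(i) > π(i+1)] = 1/2.
By linearity: E[X] = 130 · (1/2) = (131 − 1) · (1/2) = 65 ≈ 65.000.

E[X] = 65 = 65.000.


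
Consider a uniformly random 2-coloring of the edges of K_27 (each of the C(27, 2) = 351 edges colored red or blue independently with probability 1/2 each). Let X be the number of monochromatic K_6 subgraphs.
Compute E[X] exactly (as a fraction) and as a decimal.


Let X = Σ_S X_S over the C(27, 6) = 296010 subsets S of size 6, where X_S = 1 if the K_6 on S is monochromatic.
For a fixed S, the K_6 on S has C(6, 2) = 15 edges. P[all 15 edges red] = (1/2)^15, and likewise for blue, so P[monochromatic] = 2·(1/2)^15 = 2^{1 − 15} = 1/16384.
By linearity: E[X] = C(27, 6) · 2^{1 − 15} = 296010 · 1/16384 = 148005/8192.
Numerically: E[X] ≈ 18.067.

E[X] = C(27,6)·2^(1−C(6,2)) = 148005/8192 ≈ 18.067.


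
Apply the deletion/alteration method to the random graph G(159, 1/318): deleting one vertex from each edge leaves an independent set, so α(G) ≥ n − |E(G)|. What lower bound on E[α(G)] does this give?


E[|E(G)|] = C(159, 2)·p = 12561 · (1/318) = 79/2.
E[α(G)] ≥ n − E[|E(G)|] = 159 − 79/2 = 239/2.
Numerically: ≈ 119.500000.
(This is only a lower bound; the true E[α(G)] may be larger.)

E[α(G)] ≥ 239/2 ≈ 119.500000.


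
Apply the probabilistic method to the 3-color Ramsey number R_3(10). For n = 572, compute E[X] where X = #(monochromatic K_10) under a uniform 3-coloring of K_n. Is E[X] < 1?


E[X] = C(572, 10) · 3^{1 − 45} = 954640815642161682606 · 3^{−44} = 954640815642161682606/984770902183611232881.
As a reduced fraction: E[X] = 106071201738017964734/109418989131512359209 ≈ 0.969404.
Is E[X] < 1? YES.
Since E[X] < 1, there exists a 3-coloring of K_{572} with no monochromatic K_10; hence R_3(10) > 572.

E[X] = 106071201738017964734/109418989131512359209 ≈ 0.969404; E[X] < 1, so R_3(10) > 572.


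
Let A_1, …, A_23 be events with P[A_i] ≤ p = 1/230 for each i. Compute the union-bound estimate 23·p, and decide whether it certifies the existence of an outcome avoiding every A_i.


Union bound: P[∪_{i=1}^{23} A_i] ≤ Σ_i P[A_i] ≤ 23·p = 23·(1/230) = 1/10.
Numerically: 1/10 ≈ 0.1000.
Is 1/10 < 1? YES.
Since P[∪ A_i] ≤ 1/10 < 1, the complement has P[∩ A_i^c] ≥ 1 − 1/10 = 9/10 > 0, so some outcome avoids every A_i.

23·p = 1/10 ≈ 0.1000; existence CERTIFIED by the union bound.


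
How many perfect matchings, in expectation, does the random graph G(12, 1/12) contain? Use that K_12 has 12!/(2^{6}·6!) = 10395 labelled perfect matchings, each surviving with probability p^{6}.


K_12 has 12!/(2^{6}·6!) = 10395 labelled perfect matchings.
For each such perfect matching H, let X_H = 1 if all 6 edges of H are present in G. Then P[X_H = 1] = p^{6} = (1/12)^{6} = 1/2985984.
Summing the indicators: E[X] = Σ_H E[X_H] = 10395 · p^{6} = 10395 · 1/2985984 = 385/110592.
Numerically: E[X] ≈ 0.0034813.

E[X] = 10395 · (1/12)^{6} = 385/110592 ≈ 0.0034813.


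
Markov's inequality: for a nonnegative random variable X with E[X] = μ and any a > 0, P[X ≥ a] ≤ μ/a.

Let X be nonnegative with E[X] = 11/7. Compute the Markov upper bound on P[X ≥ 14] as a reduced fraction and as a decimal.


μ = E[X] = 11/7, a = 14.
Markov: P[X ≥ 14] ≤ μ/a = (11/7)/14 = 11/98.
Numerically: ≈ 0.112245.
(Since a = 14 > μ = 1.571429, the bound 11/98 is < 1 and informative.)

P[X ≥ 14] ≤ 11/98 ≈ 0.112245.


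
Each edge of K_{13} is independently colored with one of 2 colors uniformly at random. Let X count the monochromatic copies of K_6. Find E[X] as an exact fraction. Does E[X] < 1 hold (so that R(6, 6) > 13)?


E[X] = C(13, 6) · 2^{1 − 15} = 1716 · 2^{−14} = 1716/16384.
As a reduced fraction: E[X] = 429/4096 ≈ 0.1047.
Is E[X] < 1? YES.
Since E[X] < 1, there exists a 2-coloring of K_{13} with no monochromatic K_6; hence R(6, 6) > 13.

E[X] = 429/4096 ≈ 0.1047; E[X] < 1, so R(6, 6) > 13.


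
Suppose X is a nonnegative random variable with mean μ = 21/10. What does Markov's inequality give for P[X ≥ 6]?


μ = E[X] = 21/10, a = 6.
Markov: P[X ≥ 6] ≤ μ/a = (21/10)/6 = 7/20.
Numerically: ≈ 0.350000.
(Since a = 6 > μ = 2.100000, the bound 7/20 is < 1 and informative.)

P[X ≥ 6] ≤ 7/20 ≈ 0.350000.


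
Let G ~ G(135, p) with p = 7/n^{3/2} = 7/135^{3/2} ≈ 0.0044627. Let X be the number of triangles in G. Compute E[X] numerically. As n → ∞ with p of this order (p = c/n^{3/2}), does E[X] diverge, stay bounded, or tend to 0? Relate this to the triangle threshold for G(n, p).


Number of potential triangles: C(135, 3) = 400995.
Each occurs with probability p³ ≈ (0.0044627)³ ≈ 8.88775679e-08.
By linearity: E[X] = C(135, 3)·p³ ≈ 400995 · 8.88775679e-08 ≈ 0.035639.
Since α = 3/2 > 1, p = c/n^{3/2} = o(1/n) is below the triangle threshold p ~ 1/n. Asymptotically E[X] ~ (c³/6)·n^{3(1−α)} = (7³/6)·n^{-1.5} → 0, so by Markov's inequality G has no triangles w.h.p.

E[X] ≈ 0.035639; in regime p = Θ(1/n^{3/2}) E[X] tends to 0 (below the triangle threshold p ~ 1/n).


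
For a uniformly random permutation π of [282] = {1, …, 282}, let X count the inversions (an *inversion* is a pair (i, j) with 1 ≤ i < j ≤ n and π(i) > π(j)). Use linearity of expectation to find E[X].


Write X = Σ X_I over the C(282, 2) = 39621 pairs i < j, with X_I the indicator of one inversion.
There are 39621 indicators.
For each fixed pair i < j, the values π(i) and π(j) are two distinct elements of {1, …, 282} in uniformly random order; by symmetry P[π(i) > π(j)] = 1/2.
By linearity: E[X] = 39621 · (1/2) = C(282, 2) · (1/2) = 39621/2 = 39621/2 ≈ 19810.50000.

E[X] = 39621/2 = 19810.50000.


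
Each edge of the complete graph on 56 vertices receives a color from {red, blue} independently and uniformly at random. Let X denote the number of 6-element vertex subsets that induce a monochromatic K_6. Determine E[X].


Let X = Σ_S X_S over the C(56, 6) = 32468436 subsets S of size 6, where X_S = 1 if the K_6 on S is monochromatic.
For a fixed S, the K_6 on S has C(6, 2) = 15 edges. P[all 15 edges red] = (1/2)^15, and likewise for blue, so P[monochromatic] = 2·(1/2)^15 = 2^{1 − 15} = 1/16384.
By linearity of expectation: E[X] = C(56, 6) · 2^{1 − 15} = 32468436 · 1/16384 = 8117109/4096.
Numerically: E[X] ≈ 1981.716.

E[X] = C(56,6)·2^(1−C(6,2)) = 8117109/4096 ≈ 1981.716.


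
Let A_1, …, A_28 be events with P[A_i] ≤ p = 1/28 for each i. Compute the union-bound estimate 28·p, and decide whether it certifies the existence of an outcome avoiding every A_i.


Union bound: P[∪_{i=1}^{28} A_i] ≤ Σ_i P[A_i] ≤ 28·p = 28·(1/28) = 1.
Numerically: 1 ≈ 1.000000.
Is 1 < 1? NO.
Since the bound 1 is ≥ 1, the union bound is uninformative here; it does NOT by itself certify existence.

28·p = 1 ≈ 1.000000; existence NOT certified by the union bound.


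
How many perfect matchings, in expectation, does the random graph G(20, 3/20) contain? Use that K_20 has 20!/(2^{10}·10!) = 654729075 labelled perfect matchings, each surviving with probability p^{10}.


K_20 has 20!/(2^{10}·10!) = 654729075 labelled perfect matchings.
For each such perfect matching H, let X_H = 1 if all 10 edges of H are present in G. Then P[X_H = 1] = p^{10} = (3/20)^{10} = 59049/10240000000000.
By linearity of expectation: E[X] = Σ_H E[X_H] = 654729075 · p^{10} = 654729075 · 59049/10240000000000 = 1546443885987/409600000000.
Numerically: E[X] ≈ 3.7755.

E[X] = 654729075 · (3/20)^{10} = 1546443885987/409600000000 ≈ 3.7755.


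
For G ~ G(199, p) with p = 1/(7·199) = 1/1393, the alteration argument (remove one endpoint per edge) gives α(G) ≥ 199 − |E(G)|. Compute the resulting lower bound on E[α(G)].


E[|E(G)|] = C(199, 2)·p = 19701 · (1/1393) = 99/7.
E[α(G)] ≥ n − E[|E(G)|] = 199 − 99/7 = 1294/7.
Numerically: ≈ 184.85714.
(This is only a lower bound; the true E[α(G)] may be larger.)

E[α(G)] ≥ 1294/7 ≈ 184.85714.


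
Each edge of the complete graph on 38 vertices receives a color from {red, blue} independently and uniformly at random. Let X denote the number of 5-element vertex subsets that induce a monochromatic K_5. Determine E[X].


Let X = Σ_S X_S over the C(38, 5) = 501942 subsets S of size 5, where X_S = 1 if the K_5 on S is monochromatic.
For a fixed S, the K_5 on S has C(5, 2) = 10 edges. P[all 10 edges red] = (1/2)^10, and likewise for blue, so P[monochromatic] = 2·(1/2)^10 = 2^{1 − 10} = 1/512.
By linearity of expectation: E[X] = C(38, 5) · 2^{1 − 10} = 501942 · 1/512 = 250971/256.
Numerically: E[X] ≈ 980.35547.

E[X] = C(38,5)·2^(1−C(5,2)) = 250971/256 ≈ 980.35547.


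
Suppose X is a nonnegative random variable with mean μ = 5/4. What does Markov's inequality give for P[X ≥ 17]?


μ = E[X] = 5/4, a = 17.
Markov: P[X ≥ 17] ≤ μ/a = (5/4)/17 = 5/68.
Numerically: ≈ 0.074.
(Since a = 17 > μ = 1.250, the bound 5/68 is < 1 and informative.)

P[X ≥ 17] ≤ 5/68 ≈ 0.074.


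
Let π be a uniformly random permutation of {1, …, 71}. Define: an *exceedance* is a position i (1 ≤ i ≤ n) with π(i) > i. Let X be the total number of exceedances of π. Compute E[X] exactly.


Write X = Σ_{i=1}^{71} X_i, where X_i = 1_{π(i) > i}.
For each fixed i, π(i) is uniform over {1, …, 71} (marginal of a uniform permutation), so P[π(i) > i] = (n − i)/n. Summing: Σ_{i=1}^{71} (n − i)/n = (0 + 1 + … + 70)/71 = 71(71 − 1)/(2·71) = (71 − 1)/2.
Hence E[X] = Σ_{i=1}^{71} (71 − i)/71 = 35 ≈ 35.0000.

E[X] = 35 = 35.0000.


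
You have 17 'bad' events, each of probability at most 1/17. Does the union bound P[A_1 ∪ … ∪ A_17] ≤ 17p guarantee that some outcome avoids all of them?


Union bound: P[∪_{i=1}^{17} A_i] ≤ Σ_i P[A_i] ≤ 17·p = 17·(1/17) = 1.
Numerically: 1 ≈ 1.0000.
Is 1 < 1? NO.
Since the bound 1 is ≥ 1, the union bound is uninformative here; it does NOT by itself certify existence.

17·p = 1 ≈ 1.0000; existence NOT certified by the union bound.


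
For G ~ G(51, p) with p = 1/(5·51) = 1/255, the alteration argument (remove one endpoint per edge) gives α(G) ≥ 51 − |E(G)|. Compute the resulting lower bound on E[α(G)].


E[|E(G)|] = C(51, 2)·p = 1275 · (1/255) = 5.
E[α(G)] ≥ n − E[|E(G)|] = 51 − 5 = 46.
Numerically: ≈ 46.000.
(This is only a lower bound; the true E[α(G)] may be larger.)

E[α(G)] ≥ 46 ≈ 46.000.


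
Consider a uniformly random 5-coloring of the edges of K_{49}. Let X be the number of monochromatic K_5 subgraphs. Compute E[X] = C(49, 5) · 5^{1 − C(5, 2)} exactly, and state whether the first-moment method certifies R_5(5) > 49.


E[X] = C(49, 5) · 5^{1 − 10} = 1906884 · 5^{−9} = 1906884/1953125.
As a reduced fraction: E[X] = 1906884/1953125 ≈ 0.9763246.
Is E[X] < 1? YES.
Since E[X] < 1, there exists a 5-coloring of K_{49} with no monochromatic K_5; hence R_5(5) > 49.

E[X] = 1906884/1953125 ≈ 0.9763246; E[X] < 1, so R_5(5) > 49.


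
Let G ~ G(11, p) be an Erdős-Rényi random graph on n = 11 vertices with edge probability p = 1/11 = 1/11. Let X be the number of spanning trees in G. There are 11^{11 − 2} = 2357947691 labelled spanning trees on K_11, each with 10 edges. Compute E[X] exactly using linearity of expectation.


K_11 has 11^{11 − 2} = 2357947691 labelled spanning trees.
For each such spanning tree H, let X_H = 1 if all 10 edges of H are present in G. Then P[X_H = 1] = p^{10} = (1/11)^{10} = 1/25937424601.
Summing the indicators: E[X] = Σ_H E[X_H] = 2357947691 · p^{10} = 2357947691 · 1/25937424601 = 1/11.
Numerically: E[X] ≈ 0.09091.

E[X] = 2357947691 · (1/11)^{10} = 1/11 ≈ 0.09091.


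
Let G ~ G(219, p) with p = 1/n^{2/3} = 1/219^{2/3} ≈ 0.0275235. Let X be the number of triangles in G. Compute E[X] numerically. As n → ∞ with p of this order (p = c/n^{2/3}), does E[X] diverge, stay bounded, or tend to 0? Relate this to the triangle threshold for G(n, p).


Number of potential triangles: C(219, 3) = 1726669.
Each occurs with probability p³ ≈ (0.0275235)³ ≈ 2.08502742e-05.
By linearity: E[X] = C(219, 3)·p³ ≈ 1726669 · 2.08502742e-05 ≈ 36.001522.
Since α = 2/3 < 1, p = c/n^{2/3} ≫ 1/n is above the triangle threshold p ~ 1/n. Asymptotically E[X] ~ (c³/6)·n^{3(1−α)} = (1³/6)·n^{1} → ∞; triangles are abundant w.h.p.

E[X] ≈ 36.001522; in regime p = Θ(1/n^{2/3}) E[X] diverges (above the triangle threshold p ~ 1/n).


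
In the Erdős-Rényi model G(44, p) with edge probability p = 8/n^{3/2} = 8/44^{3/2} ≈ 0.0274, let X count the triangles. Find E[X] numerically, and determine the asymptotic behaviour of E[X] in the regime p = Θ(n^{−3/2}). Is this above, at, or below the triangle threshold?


Number of potential triangles: C(44, 3) = 13244.
Each occurs with probability p³ ≈ (0.0274)³ ≈ 2.05936e-05.
By linearity: E[X] = C(44, 3)·p³ ≈ 13244 · 2.05936e-05 ≈ 0.273.
Since α = 3/2 > 1, p = c/n^{3/2} = o(1/n) is below the triangle threshold p ~ 1/n. Asymptotically E[X] ~ (c³/6)·n^{3(1−α)} = (8³/6)·n^{-1.5} → 0, so by Markov's inequality G has no triangles w.h.p.

E[X] ≈ 0.273; in regime p = Θ(1/n^{3/2}) E[X] tends to 0 (below the triangle threshold p ~ 1/n).


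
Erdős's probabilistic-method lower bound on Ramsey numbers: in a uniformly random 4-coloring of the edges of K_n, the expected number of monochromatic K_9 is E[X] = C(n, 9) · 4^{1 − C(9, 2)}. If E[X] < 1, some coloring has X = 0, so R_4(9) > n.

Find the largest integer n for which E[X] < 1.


We need C(n, 9) · 4^{1 − 36} < 1, i.e. C(n, 9) < 4^{36 − 1} = 1180591620717411303424.
Check values of n near the boundary:
  n = 908: C(908, 9) = 1111058428637338083100; 1111058428637338083100 < 1180591620717411303424? YES
  n = 909: C(909, 9) = 1122169012923711463931; 1122169012923711463931 < 1180591620717411303424? YES
  n = 910: C(910, 9) = 1133378248346922788210; 1133378248346922788210 < 1180591620717411303424? YES
  n = 911: C(911, 9) = 1144686900492291197405; 1144686900492291197405 < 1180591620717411303424? YES
  n = 912: C(912, 9) = 1156095740032081475120; 1156095740032081475120 < 1180591620717411303424? YES
  n = 913: C(913, 9) = 1167605542753639808390; 1167605542753639808390 < 1180591620717411303424? YES
  n = 914: C(914, 9) = 1179217089587653905932; 1179217089587653905932 < 1180591620717411303424? YES
  n = 915: C(915, 9) = 1190931166636537885130; 1190931166636537885130 < 1180591620717411303424? NO
  n = 916: C(916, 9) = 1202748565202942340440; 1202748565202942340440 < 1180591620717411303424? NO
  n = 917: C(917, 9) = 1214670081818390006810; 1214670081818390006810 < 1180591620717411303424? NO
The largest n with C(n, 9) < 1180591620717411303424 is n = 914 (where E[X] = 294804272396913476483/295147905179352825856 ≈ 0.999). Hence R_4(9) > 914, i.e. R_4(9) ≥ 915.

Largest n = 914; hence R_4(9) > 914.


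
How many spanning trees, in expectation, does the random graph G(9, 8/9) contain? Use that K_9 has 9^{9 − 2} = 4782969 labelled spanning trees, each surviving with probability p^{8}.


K_9 has 9^{9 − 2} = 4782969 labelled spanning trees.
For each such spanning tree H, let X_H = 1 if all 8 edges of H are present in G. Then P[X_H = 1] = p^{8} = (8/9)^{8} = 16777216/43046721.
By linearity: E[X] = Σ_H E[X_H] = 4782969 · p^{8} = 4782969 · 16777216/43046721 = 16777216/9.
Numerically: E[X] ≈ 1.86414e+06.

E[X] = 4782969 · (8/9)^{8} = 16777216/9 ≈ 1.86414e+06.


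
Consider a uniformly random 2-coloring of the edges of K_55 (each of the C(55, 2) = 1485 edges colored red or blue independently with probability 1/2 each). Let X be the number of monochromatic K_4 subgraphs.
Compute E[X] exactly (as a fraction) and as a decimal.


Let X = Σ_S X_S over the C(55, 4) = 341055 subsets S of size 4, where X_S = 1 if the K_4 on S is monochromatic.
For a fixed S, the K_4 on S has C(4, 2) = 6 edges. P[all 6 edges red] = (1/2)^6, and likewise for blue, so P[monochromatic] = 2·(1/2)^6 = 2^{1 − 6} = 1/32.
Summing: E[X] = C(55, 4) · 2^{1 − 6} = 341055 · 1/32 = 341055/32.
Numerically: E[X] ≈ 10657.968750.

E[X] = C(55,4)·2^(1−C(4,2)) = 341055/32 ≈ 10657.968750.


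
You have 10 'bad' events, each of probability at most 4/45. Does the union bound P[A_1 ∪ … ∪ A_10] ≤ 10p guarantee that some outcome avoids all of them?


Union bound: P[∪_{i=1}^{10} A_i] ≤ Σ_i P[A_i] ≤ 10·p = 10·(4/45) = 8/9.
Numerically: 8/9 ≈ 0.888889.
Is 8/9 < 1? YES.
Since P[∪ A_i] ≤ 8/9 < 1, the complement has P[∩ A_i^c] ≥ 1 − 8/9 = 1/9 > 0, so some outcome avoids every A_i.

10·p = 8/9 ≈ 0.888889; existence CERTIFIED by the union bound.


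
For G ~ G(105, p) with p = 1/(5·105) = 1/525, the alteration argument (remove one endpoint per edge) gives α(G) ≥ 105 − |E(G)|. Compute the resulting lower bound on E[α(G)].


E[|E(G)|] = C(105, 2)·p = 5460 · (1/525) = 52/5.
E[α(G)] ≥ n − E[|E(G)|] = 105 − 52/5 = 473/5.
Numerically: ≈ 94.600.
(This is only a lower bound; the true E[α(G)] may be larger.)

E[α(G)] ≥ 473/5 ≈ 94.600.


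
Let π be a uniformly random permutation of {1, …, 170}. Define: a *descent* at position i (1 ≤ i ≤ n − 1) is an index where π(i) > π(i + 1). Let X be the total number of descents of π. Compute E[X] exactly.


Write X = Σ X_I over i = 1, …, 169, with X_I the indicator of one descent.
There are 169 indicators.
For each fixed i, the pair (π(i), π(i+1)) is a uniformly random ordered pair of distinct values from {1, …, 170}; by symmetry P[π(i) > π(i+1)] = 1/2.
By linearity: E[X] = 169 · (1/2) = (170 − 1) · (1/2) = 169/2 ≈ 84.50000.

E[X] = 169/2 = 84.50000.


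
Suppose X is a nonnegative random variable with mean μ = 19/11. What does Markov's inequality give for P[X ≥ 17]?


μ = E[X] = 19/11, a = 17.
Markov: P[X ≥ 17] ≤ μ/a = (19/11)/17 = 19/187.
Numerically: ≈ 0.102.
(Since a = 17 > μ = 1.727, the bound 19/187 is < 1 and informative.)

P[X ≥ 17] ≤ 19/187 ≈ 0.102.


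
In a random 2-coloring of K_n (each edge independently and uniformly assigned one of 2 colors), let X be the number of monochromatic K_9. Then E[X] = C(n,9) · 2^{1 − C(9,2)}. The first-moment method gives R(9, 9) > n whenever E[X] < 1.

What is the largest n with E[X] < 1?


We need C(n, 9) · 2^{1 − 36} < 1, i.e. C(n, 9) < 2^{36 − 1} = 34359738368.
Check values of n near the boundary:
  n = 59: C(59, 9) = 12565671261; 12565671261 < 34359738368? YES
  n = 60: C(60, 9) = 14783142660; 14783142660 < 34359738368? YES
  n = 61: C(61, 9) = 17341763505; 17341763505 < 34359738368? YES
  n = 62: C(62, 9) = 20286591270; 20286591270 < 34359738368? YES
  n = 63: C(63, 9) = 23667689815; 23667689815 < 34359738368? YES
  n = 64: C(64, 9) = 27540584512; 27540584512 < 34359738368? YES
  n = 65: C(65, 9) = 31966749880; 31966749880 < 34359738368? YES
  n = 66: C(66, 9) = 37014131440; 37014131440 < 34359738368? NO
  n = 67: C(67, 9) = 42757703560; 42757703560 < 34359738368? NO
The largest n with C(n, 9) < 34359738368 is n = 65 (where E[X] = 3995843735/4294967296 ≈ 0.9303549). Hence R(9, 9) > 65, i.e. R(9, 9) ≥ 66.

Largest n = 65; hence R(9, 9) > 65.


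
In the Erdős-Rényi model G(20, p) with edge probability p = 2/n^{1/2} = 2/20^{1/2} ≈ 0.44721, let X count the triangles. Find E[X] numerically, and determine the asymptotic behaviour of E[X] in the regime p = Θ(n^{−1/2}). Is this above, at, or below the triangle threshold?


Number of potential triangles: C(20, 3) = 1140.
Each occurs with probability p³ ≈ (0.44721)³ ≈ 8.9442719e-02.
By linearity: E[X] = C(20, 3)·p³ ≈ 1140 · 8.9442719e-02 ≈ 101.96470.
Since α = 1/2 < 1, p = c/n^{1/2} ≫ 1/n is above the triangle threshold p ~ 1/n. Asymptotically E[X] ~ (c³/6)·n^{3(1−α)} = (2³/6)·n^{1.5} → ∞; triangles are abundant w.h.p.

E[X] ≈ 101.96470; in regime p = Θ(1/n^{1/2}) E[X] diverges (above the triangle threshold p ~ 1/n).


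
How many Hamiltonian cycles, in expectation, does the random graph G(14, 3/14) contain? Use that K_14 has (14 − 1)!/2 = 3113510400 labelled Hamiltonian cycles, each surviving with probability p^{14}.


K_14 has (14 − 1)!/2 = 3113510400 labelled Hamiltonian cycles.
For each such Hamiltonian cycle H, let X_H = 1 if all 14 edges of H are present in G. Then P[X_H = 1] = p^{14} = (3/14)^{14} = 4782969/11112006825558016.
By linearity: E[X] = Σ_H E[X_H] = 3113510400 · p^{14} = 3113510400 · 4782969/11112006825558016 = 4155084744525/3100448333024.
Numerically: E[X] ≈ 1.34016.

E[X] = 3113510400 · (3/14)^{14} = 4155084744525/3100448333024 ≈ 1.34016.


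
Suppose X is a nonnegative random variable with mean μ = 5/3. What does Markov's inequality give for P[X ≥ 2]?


μ = E[X] = 5/3, a = 2.
Markov: P[X ≥ 2] ≤ μ/a = (5/3)/2 = 5/6.
Numerically: ≈ 0.833333.
(Since a = 2 > μ = 1.666667, the bound 5/6 is < 1 and informative.)

P[X ≥ 2] ≤ 5/6 ≈ 0.833333.


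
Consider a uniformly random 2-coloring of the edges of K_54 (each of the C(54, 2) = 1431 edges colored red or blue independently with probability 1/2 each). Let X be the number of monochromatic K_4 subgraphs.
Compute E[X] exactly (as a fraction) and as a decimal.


Let X = Σ_S X_S over the C(54, 4) = 316251 subsets S of size 4, where X_S = 1 if the K_4 on S is monochromatic.
For a fixed S, the K_4 on S has C(4, 2) = 6 edges. P[all 6 edges red] = (1/2)^6, and likewise for blue, so P[monochromatic] = 2·(1/2)^6 = 2^{1 − 6} = 1/32.
By linearity of expectation: E[X] = C(54, 4) · 2^{1 − 6} = 316251 · 1/32 = 316251/32.
Numerically: E[X] ≈ 9882.84375.

E[X] = C(54,4)·2^(1−C(4,2)) = 316251/32 ≈ 9882.84375.


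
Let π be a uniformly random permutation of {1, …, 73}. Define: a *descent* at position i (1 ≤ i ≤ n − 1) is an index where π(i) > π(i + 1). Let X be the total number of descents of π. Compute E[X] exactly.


Write X = Σ X_I over i = 1, …, 72, with X_I the indicator of one descent.
There are 72 indicators.
For each fixed i, the pair (π(i), π(i+1)) is a uniformly random ordered pair of distinct values from {1, …, 73}; by symmetry P[π(i) > π(i+1)] = 1/2.
By linearity: E[X] = 72 · (1/2) = (73 − 1) · (1/2) = 36 ≈ 36.000.

E[X] = 36 = 36.000.


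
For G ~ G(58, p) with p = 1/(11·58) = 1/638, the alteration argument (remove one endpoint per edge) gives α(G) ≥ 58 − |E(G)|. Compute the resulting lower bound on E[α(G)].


E[|E(G)|] = C(58, 2)·p = 1653 · (1/638) = 57/22.
E[α(G)] ≥ n − E[|E(G)|] = 58 − 57/22 = 1219/22.
Numerically: ≈ 55.409.
(This is only a lower bound; the true E[α(G)] may be larger.)

E[α(G)] ≥ 1219/22 ≈ 55.409.


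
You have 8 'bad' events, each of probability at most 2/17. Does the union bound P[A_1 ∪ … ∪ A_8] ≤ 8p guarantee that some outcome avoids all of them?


Union bound: P[∪_{i=1}^{8} A_i] ≤ Σ_i P[A_i] ≤ 8·p = 8·(2/17) = 16/17.
Numerically: 16/17 ≈ 0.94118.
Is 16/17 < 1? YES.
Since P[∪ A_i] ≤ 16/17 < 1, the complement has P[∩ A_i^c] ≥ 1 − 16/17 = 1/17 > 0, so some outcome avoids every A_i.

8·p = 16/17 ≈ 0.94118; existence CERTIFIED by the union bound.


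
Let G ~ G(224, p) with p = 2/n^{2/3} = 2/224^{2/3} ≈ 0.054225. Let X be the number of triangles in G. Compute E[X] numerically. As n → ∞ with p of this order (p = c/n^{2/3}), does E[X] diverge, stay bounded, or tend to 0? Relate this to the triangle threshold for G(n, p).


Number of potential triangles: C(224, 3) = 1848224.
Each occurs with probability p³ ≈ (0.054225)³ ≈ 1.5943878e-04.
By linearity: E[X] = C(224, 3)·p³ ≈ 1848224 · 1.5943878e-04 ≈ 294.67857.
Since α = 2/3 < 1, p = c/n^{2/3} ≫ 1/n is above the triangle threshold p ~ 1/n. Asymptotically E[X] ~ (c³/6)·n^{3(1−α)} = (2³/6)·n^{1} → ∞; triangles are abundant w.h.p.

E[X] ≈ 294.67857; in regime p = Θ(1/n^{2/3}) E[X] diverges (above the triangle threshold p ~ 1/n).


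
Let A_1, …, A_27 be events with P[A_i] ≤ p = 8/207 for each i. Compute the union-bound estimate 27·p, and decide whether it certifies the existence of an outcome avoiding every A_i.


Union bound: P[∪_{i=1}^{27} A_i] ≤ Σ_i P[A_i] ≤ 27·p = 27·(8/207) = 24/23.
Numerically: 24/23 ≈ 1.043.
Is 24/23 < 1? NO.
Since the bound 24/23 is ≥ 1, the union bound is uninformative here; it does NOT by itself certify existence.

27·p = 24/23 ≈ 1.043; existence NOT certified by the union bound.


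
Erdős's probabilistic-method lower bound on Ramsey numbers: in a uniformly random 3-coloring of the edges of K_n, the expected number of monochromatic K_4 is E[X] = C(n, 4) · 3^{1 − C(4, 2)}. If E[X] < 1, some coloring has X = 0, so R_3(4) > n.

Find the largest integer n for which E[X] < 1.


We need C(n, 4) · 3^{1 − 6} < 1, i.e. C(n, 4) < 3^{6 − 1} = 243.
Check values of n near the boundary:
  n = 9: C(9, 4) = 126; 126 < 243? YES
  n = 10: C(10, 4) = 210; 210 < 243? YES
  n = 11: C(11, 4) = 330; 330 < 243? NO
The largest n with C(n, 4) < 243 is n = 10 (where E[X] = 70/81 ≈ 0.864). Hence R_3(4) > 10, i.e. R_3(4) ≥ 11.

Largest n = 10; hence R_3(4) > 10.


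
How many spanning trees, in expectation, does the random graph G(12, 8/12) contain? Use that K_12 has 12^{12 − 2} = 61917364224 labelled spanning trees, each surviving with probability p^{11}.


K_12 has 12^{12 − 2} = 61917364224 labelled spanning trees.
For each such spanning tree H, let X_H = 1 if all 11 edges of H are present in G. Then P[X_H = 1] = p^{11} = (2/3)^{11} = 2048/177147.
By linearity: E[X] = Σ_H E[X_H] = 61917364224 · p^{11} = 61917364224 · 2048/177147 = 2147483648/3.
Numerically: E[X] ≈ 7.15828e+08.

E[X] = 61917364224 · (2/3)^{11} = 2147483648/3 ≈ 7.15828e+08.


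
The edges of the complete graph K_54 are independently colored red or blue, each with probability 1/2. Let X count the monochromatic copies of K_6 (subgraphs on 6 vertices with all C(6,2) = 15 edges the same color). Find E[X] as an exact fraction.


Let X = Σ_S X_S over the C(54, 6) = 25827165 subsets S of size 6, where X_S = 1 if the K_6 on S is monochromatic.
For a fixed S, the K_6 on S has C(6, 2) = 15 edges. P[all 15 edges red] = (1/2)^15, and likewise for blue, so P[monochromatic] = 2·(1/2)^15 = 2^{1 − 15} = 1/16384.
Summing: E[X] = C(54, 6) · 2^{1 − 15} = 25827165 · 1/16384 = 25827165/16384.
Numerically: E[X] ≈ 1576.365.

E[X] = C(54,6)·2^(1−C(6,2)) = 25827165/16384 ≈ 1576.365.


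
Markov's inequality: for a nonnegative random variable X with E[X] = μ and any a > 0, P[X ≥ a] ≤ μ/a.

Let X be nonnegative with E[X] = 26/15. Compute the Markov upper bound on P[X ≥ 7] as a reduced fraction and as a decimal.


μ = E[X] = 26/15, a = 7.
Markov: P[X ≥ 7] ≤ μ/a = (26/15)/7 = 26/105.
Numerically: ≈ 0.24762.
(Since a = 7 > μ = 1.73333, the bound 26/105 is < 1 and informative.)

P[X ≥ 7] ≤ 26/105 ≈ 0.24762.


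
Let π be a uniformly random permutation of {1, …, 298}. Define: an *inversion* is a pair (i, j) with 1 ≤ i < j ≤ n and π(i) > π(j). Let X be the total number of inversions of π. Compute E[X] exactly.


Write X = Σ X_I over the C(298, 2) = 44253 pairs i < j, with X_I the indicator of one inversion.
There are 44253 indicators.
For each fixed pair i < j, the values π(i) and π(j) are two distinct elements of {1, …, 298} in uniformly random order; by symmetry P[π(i) > π(j)] = 1/2.
By linearity: E[X] = 44253 · (1/2) = C(298, 2) · (1/2) = 44253/2 = 44253/2 ≈ 22126.500000.

E[X] = 44253/2 = 22126.500000.


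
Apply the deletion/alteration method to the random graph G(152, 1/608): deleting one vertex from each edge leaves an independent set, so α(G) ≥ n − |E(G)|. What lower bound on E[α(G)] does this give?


E[|E(G)|] = C(152, 2)·p = 11476 · (1/608) = 151/8.
E[α(G)] ≥ n − E[|E(G)|] = 152 − 151/8 = 1065/8.
Numerically: ≈ 133.125.
(This is only a lower bound; the true E[α(G)] may be larger.)

E[α(G)] ≥ 1065/8 ≈ 133.125.


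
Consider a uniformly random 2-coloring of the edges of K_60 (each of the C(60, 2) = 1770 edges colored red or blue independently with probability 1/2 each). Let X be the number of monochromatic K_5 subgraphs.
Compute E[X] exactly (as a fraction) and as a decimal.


Let X = Σ_S X_S over the C(60, 5) = 5461512 subsets S of size 5, where X_S = 1 if the K_5 on S is monochromatic.
For a fixed S, the K_5 on S has C(5, 2) = 10 edges. P[all 10 edges red] = (1/2)^10, and likewise for blue, so P[monochromatic] = 2·(1/2)^10 = 2^{1 − 10} = 1/512.
By linearity of expectation: E[X] = C(60, 5) · 2^{1 − 10} = 5461512 · 1/512 = 682689/64.
Numerically: E[X] ≈ 10667.016.

E[X] = C(60,5)·2^(1−C(5,2)) = 682689/64 ≈ 10667.016.


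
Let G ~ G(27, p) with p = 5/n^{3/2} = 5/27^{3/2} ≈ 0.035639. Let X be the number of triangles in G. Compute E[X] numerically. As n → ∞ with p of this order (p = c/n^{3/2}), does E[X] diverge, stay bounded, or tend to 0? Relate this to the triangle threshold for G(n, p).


Number of potential triangles: C(27, 3) = 2925.
Each occurs with probability p³ ≈ (0.035639)³ ≈ 4.5266100e-05.
By linearity: E[X] = C(27, 3)·p³ ≈ 2925 · 4.5266100e-05 ≈ 0.13240.
Since α = 3/2 > 1, p = c/n^{3/2} = o(1/n) is below the triangle threshold p ~ 1/n. Asymptotically E[X] ~ (c³/6)·n^{3(1−α)} = (5³/6)·n^{-1.5} → 0, so by Markov's inequality G has no triangles w.h.p.

E[X] ≈ 0.13240; in regime p = Θ(1/n^{3/2}) E[X] tends to 0 (below the triangle threshold p ~ 1/n).


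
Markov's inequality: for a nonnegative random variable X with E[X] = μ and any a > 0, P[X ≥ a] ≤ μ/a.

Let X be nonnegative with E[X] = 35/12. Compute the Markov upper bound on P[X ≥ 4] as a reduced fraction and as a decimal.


μ = E[X] = 35/12, a = 4.
Markov: P[X ≥ 4] ≤ μ/a = (35/12)/4 = 35/48.
Numerically: ≈ 0.7292.
(Since a = 4 > μ = 2.9167, the bound 35/48 is < 1 and informative.)

P[X ≥ 4] ≤ 35/48 ≈ 0.7292.


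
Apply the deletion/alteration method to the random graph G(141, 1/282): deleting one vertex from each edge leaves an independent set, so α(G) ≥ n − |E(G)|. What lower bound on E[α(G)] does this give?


E[|E(G)|] = C(141, 2)·p = 9870 · (1/282) = 35.
E[α(G)] ≥ n − E[|E(G)|] = 141 − 35 = 106.
Numerically: ≈ 106.00000.
(This is only a lower bound; the true E[α(G)] may be larger.)

E[α(G)] ≥ 106 ≈ 106.00000.


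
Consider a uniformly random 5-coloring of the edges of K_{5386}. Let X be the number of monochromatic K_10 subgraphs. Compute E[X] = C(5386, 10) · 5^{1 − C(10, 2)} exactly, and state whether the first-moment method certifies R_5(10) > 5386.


E[X] = C(5386, 10) · 5^{1 − 45} = 5613966214234562222231428510561 · 5^{−44} = 5613966214234562222231428510561/5684341886080801486968994140625.
As a reduced fraction: E[X] = 5613966214234562222231428510561/5684341886080801486968994140625 ≈ 0.98762.
Is E[X] < 1? YES.
Since E[X] < 1, there exists a 5-coloring of K_{5386} with no monochromatic K_10; hence R_5(10) > 5386.

E[X] = 5613966214234562222231428510561/5684341886080801486968994140625 ≈ 0.98762; E[X] < 1, so R_5(10) > 5386.


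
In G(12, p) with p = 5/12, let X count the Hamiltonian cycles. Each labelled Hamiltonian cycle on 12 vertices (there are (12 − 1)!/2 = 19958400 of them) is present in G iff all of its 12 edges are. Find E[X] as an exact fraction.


K_12 has (12 − 1)!/2 = 19958400 labelled Hamiltonian cycles.
For each such Hamiltonian cycle H, let X_H = 1 if all 12 edges of H are present in G. Then P[X_H = 1] = p^{12} = (5/12)^{12} = 244140625/8916100448256.
Summing the indicators: E[X] = Σ_H E[X_H] = 19958400 · p^{12} = 19958400 · 244140625/8916100448256 = 469970703125/859963392.
Numerically: E[X] ≈ 547.

E[X] = 19958400 · (5/12)^{12} = 469970703125/859963392 ≈ 547.


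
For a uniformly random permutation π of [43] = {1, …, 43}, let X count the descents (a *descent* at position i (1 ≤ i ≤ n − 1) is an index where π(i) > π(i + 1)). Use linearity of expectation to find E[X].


Write X = Σ X_I over i = 1, …, 42, with X_I the indicator of one descent.
There are 42 indicators.
For each fixed i, the pair (π(i), π(i+1)) is a uniformly random ordered pair of distinct values from {1, …, 43}; by symmetry P[π(i) > π(i+1)] = 1/2.
By linearity: E[X] = 42 · (1/2) = (43 − 1) · (1/2) = 21 ≈ 21.0000.

E[X] = 21 = 21.0000.


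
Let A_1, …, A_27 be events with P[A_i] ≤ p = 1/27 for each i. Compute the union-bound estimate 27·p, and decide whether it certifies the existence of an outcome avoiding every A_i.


Union bound: P[∪_{i=1}^{27} A_i] ≤ Σ_i P[A_i] ≤ 27·p = 27·(1/27) = 1.
Numerically: 1 ≈ 1.000000.
Is 1 < 1? NO.
Since the bound 1 is ≥ 1, the union bound is uninformative here; it does NOT by itself certify existence.

27·p = 1 ≈ 1.000000; existence NOT certified by the union bound.
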